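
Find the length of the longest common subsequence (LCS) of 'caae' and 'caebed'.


DP table for LCS of 'caae' and 'caebed':
       c  a  e  b  e  d
    0  0  0  0  0  0  0
  c 0  1  1  1  1  1  1
  a 0  1  2  2  2  2  2
  a 0  1  2  2  2  2  2
  e 0  1  2  3  3  3  3
LCS: 'cae'
LCS length = 3

3


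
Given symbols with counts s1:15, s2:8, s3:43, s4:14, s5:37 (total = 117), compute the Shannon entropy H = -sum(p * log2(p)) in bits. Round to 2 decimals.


Computing entropy H = -sum(p_i * log2(p_i)):
  s1: p = 15/117 = 0.1282, -p*log2(p) = 0.3799
  s2: p = 8/117 = 0.0684, -p*log2(p) = 0.2646
  s3: p = 43/117 = 0.3675, -p*log2(p) = 0.5307
  s4: p = 14/117 = 0.1197, -p*log2(p) = 0.3665
  s5: p = 37/117 = 0.3162, -p*log2(p) = 0.5252
H = sum of terms = 2.0669
Rounded to 2 decimals: 2.07

2.07


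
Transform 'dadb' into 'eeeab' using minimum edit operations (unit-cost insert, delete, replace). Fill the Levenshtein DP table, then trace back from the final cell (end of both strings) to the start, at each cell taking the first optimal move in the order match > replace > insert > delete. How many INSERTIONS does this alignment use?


Edit distance = 4. Backtracking from cell (4, 5) with preference match > replace > insert > delete,
then listing the resulting alignment 'dadb' -> 'eeeab' left to right:
  Step 1: insert 'e' [insertion #1]
  Step 2: replace d->e
  Step 3: replace a->e
  Step 4: replace d->a
  Step 5: keep 'b'
Total insertions: 1

1


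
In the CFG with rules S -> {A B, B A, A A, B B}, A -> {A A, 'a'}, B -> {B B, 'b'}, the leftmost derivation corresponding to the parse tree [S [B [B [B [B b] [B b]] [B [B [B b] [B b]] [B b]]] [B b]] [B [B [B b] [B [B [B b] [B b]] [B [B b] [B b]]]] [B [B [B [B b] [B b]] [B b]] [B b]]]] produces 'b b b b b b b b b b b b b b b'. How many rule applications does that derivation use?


Every bracketed nonterminal node [X ...] in the tree is produced by exactly one rule application.
Reading the tree off as a leftmost derivation:
  Step 1: S  =>  B B   (applied S -> B B)
  Step 2: B B  =>  B B B   (applied B -> B B)
  Step 3: B B B  =>  B B B B   (applied B -> B B)
  Step 4: B B B B  =>  B B B B B   (applied B -> B B)
  Step 5: B B B B B  =>  b B B B B   (applied B -> b)
  Step 6: b B B B B  =>  b b B B B   (applied B -> b)
  Step 7: b b B B B  =>  b b B B B B   (applied B -> B B)
  Step 8: b b B B B B  =>  b b B B B B B   (applied B -> B B)
  Step 9: b b B B B B B  =>  b b b B B B B   (applied B -> b)
  Step 10: b b b B B B B  =>  b b b b B B B   (applied B -> b)
  Step 11: b b b b B B B  =>  b b b b b B B   (applied B -> b)
  Step 12: b b b b b B B  =>  b b b b b b B   (applied B -> b)
  Step 13: b b b b b b B  =>  b b b b b b B B   (applied B -> B B)
  Step 14: b b b b b b B B  =>  b b b b b b B B B   (applied B -> B B)
  Step 15: b b b b b b B B B  =>  b b b b b b b B B   (applied B -> b)
  Step 16: b b b b b b b B B  =>  b b b b b b b B B B   (applied B -> B B)
  Step 17: b b b b b b b B B B  =>  b b b b b b b B B B B   (applied B -> B B)
  Step 18: b b b b b b b B B B B  =>  b b b b b b b b B B B   (applied B -> b)
  Step 19: b b b b b b b b B B B  =>  b b b b b b b b b B B   (applied B -> b)
  Step 20: b b b b b b b b b B B  =>  b b b b b b b b b B B B   (applied B -> B B)
  Step 21: b b b b b b b b b B B B  =>  b b b b b b b b b b B B   (applied B -> b)
  Step 22: b b b b b b b b b b B B  =>  b b b b b b b b b b b B   (applied B -> b)
  Step 23: b b b b b b b b b b b B  =>  b b b b b b b b b b b B B   (applied B -> B B)
  Step 24: b b b b b b b b b b b B B  =>  b b b b b b b b b b b B B B   (applied B -> B B)
  Step 25: b b b b b b b b b b b B B B  =>  b b b b b b b b b b b B B B B   (applied B -> B B)
  Step 26: b b b b b b b b b b b B B B B  =>  b b b b b b b b b b b b B B B   (applied B -> b)
  Step 27: b b b b b b b b b b b b B B B  =>  b b b b b b b b b b b b b B B   (applied B -> b)
  Step 28: b b b b b b b b b b b b b B B  =>  b b b b b b b b b b b b b b B   (applied B -> b)
  Step 29: b b b b b b b b b b b b b b B  =>  b b b b b b b b b b b b b b b   (applied B -> b)
Final yield: b b b b b b b b b b b b b b b
Total rewrite steps: 29

29


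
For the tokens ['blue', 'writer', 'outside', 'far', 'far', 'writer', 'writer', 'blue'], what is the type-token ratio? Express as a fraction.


Tokens: 8
Unique types: ('blue', 'far', 'outside', 'writer') = 4
TTR = 4/8
Simplify: divide both by 4 -> 1/2
TTR = 1/2

1/2


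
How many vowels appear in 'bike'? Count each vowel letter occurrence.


Scanning each character of 'bike':
  Position 1: 'b' -> consonant (running count: 0)
  Position 2: 'i' -> vowel (running count: 1)
  Position 3: 'k' -> consonant (running count: 1)
  Position 4: 'e' -> vowel (running count: 2)
Total vowels: 2

2


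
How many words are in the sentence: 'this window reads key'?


Counting words by splitting on spaces:
  Word 1: 'this'
  Word 2: 'window'
  Word 3: 'reads'
  Word 4: 'key'
Total words: 4

4


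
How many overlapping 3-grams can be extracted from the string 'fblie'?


String 'fblie' has length L = 5.
Number of overlapping n-grams = L - n + 1
Substituting: 5 - 3 + 1 = 3

3


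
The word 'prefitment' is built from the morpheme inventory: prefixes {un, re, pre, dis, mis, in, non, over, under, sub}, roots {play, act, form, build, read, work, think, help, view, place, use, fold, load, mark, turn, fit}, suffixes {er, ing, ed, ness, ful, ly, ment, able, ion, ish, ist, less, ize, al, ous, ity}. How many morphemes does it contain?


Segmenting 'prefitment' against the inventory:
  'pre' -> prefix (morpheme 1)
  'fit' -> root (morpheme 2)
  'ment' -> suffix (morpheme 3)
Total morphemes: 3

3


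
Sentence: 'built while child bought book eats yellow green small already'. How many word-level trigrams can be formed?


Word trigrams from [10] words:
  Trigram 1: (built while child)
  Trigram 2: (while child bought)
  Trigram 3: (child bought book)
  Trigram 4: (bought book eats)
  Trigram 5: (book eats yellow)
  Trigram 6: (eats yellow green)
  Trigram 7: (yellow green small)
  Trigram 8: (green small already)
Total word trigrams: 10 - 2 = 8

8


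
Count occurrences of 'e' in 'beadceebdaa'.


Scanning 'beadceebdaa' for 'e':
  Position 1: 'e' -> MATCH (count: 1)
  Position 5: 'e' -> MATCH (count: 2)
  Position 6: 'e' -> MATCH (count: 3)
Total occurrences of 'e': 3

3


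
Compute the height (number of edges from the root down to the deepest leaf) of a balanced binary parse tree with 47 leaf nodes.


In a balanced binary tree with n leaves the deepest leaf is ceil(log2(n)) edges below the root.
log2(47) = 5.5546
ceil(5.5546) = 6
height (edges) = 6

6


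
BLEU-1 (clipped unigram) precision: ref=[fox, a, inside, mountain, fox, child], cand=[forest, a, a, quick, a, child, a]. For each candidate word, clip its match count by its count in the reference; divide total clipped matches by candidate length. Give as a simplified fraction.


Reference word counts: {'a': 1, 'child': 1, 'fox': 2, 'inside': 1, 'mountain': 1}
Checking each candidate word (with clipping):
  'forest' -> not in reference -> no match (matches: 0)
  'a' -> in reference (ref count 1, used 1/1) -> match (matches: 1)
  'a' -> ref count 1 already used up (1/1) -> clipped, no match (matches: 1)
  'quick' -> not in reference -> no match (matches: 1)
  'a' -> ref count 1 already used up (1/1) -> clipped, no match (matches: 1)
  'child' -> in reference (ref count 1, used 1/1) -> match (matches: 2)
  'a' -> ref count 1 already used up (1/1) -> clipped, no match (matches: 2)
Clipped matches: 2, Candidate length: 7
Precision = 2/7

2/7


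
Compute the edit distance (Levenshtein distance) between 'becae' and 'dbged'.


Building DP table for s1='becae' (len 5) and s2='dbged' (len 5):
       d  b  g  e  d
    0  1  2  3  4  5
  b 1  1  1  2  3  4
  e 2  2  2  2  2  3
  c 3  3  3  3  3  3
  a 4  4  4  4  4  4
  e 5  5  5  5  4  5
Edit distance = dp[5][5] = 5

5


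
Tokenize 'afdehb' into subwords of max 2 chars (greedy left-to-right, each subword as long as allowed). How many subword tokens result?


'afdehb' has 6 characters.
Chunking with max size 2:
  Chunk 1: 'af' (positions 0-1)
  Chunk 2: 'de' (positions 2-3)
  Chunk 3: 'hb' (positions 4-5)
Total chunks: ceil(6 / 2) = 3

3


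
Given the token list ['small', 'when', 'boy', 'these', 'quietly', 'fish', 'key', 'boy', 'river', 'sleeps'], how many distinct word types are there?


Listing all tokens and tracking unique types:
  Token 1: 'small' -> NEW (unique so far: 1)
  Token 2: 'when' -> NEW (unique so far: 2)
  Token 3: 'boy' -> NEW (unique so far: 3)
  Token 4: 'these' -> NEW (unique so far: 4)
  Token 5: 'quietly' -> NEW (unique so far: 5)
  Token 6: 'fish' -> NEW (unique so far: 6)
  Token 7: 'key' -> NEW (unique so far: 7)
  Token 8: 'boy' -> duplicate (unique so far: 7)
  Token 9: 'river' -> NEW (unique so far: 8)
  Token 10: 'sleeps' -> NEW (unique so far: 9)
Unique types: ('boy', 'fish', 'key', 'quietly', 'river', 'sleeps', 'small', 'these', 'when')
Vocabulary size: 9

9


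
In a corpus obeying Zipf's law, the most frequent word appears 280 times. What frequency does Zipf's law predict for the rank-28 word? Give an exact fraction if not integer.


Zipf's law: freq(rank) = f1 / rank
f1 = 280, rank = 28
freq = 280 / 28
= 10

10


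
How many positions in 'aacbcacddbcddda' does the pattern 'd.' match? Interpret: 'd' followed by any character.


Pattern: d. means 'd' followed by any character.
Scanning 'aacbcacddbcddda' position-by-position:
  Pos 0: window 'aa' -> no
  Pos 1: window 'ac' -> no
  Pos 2: window 'cb' -> no
  Pos 3: window 'bc' -> no
  Pos 4: window 'ca' -> no
  Pos 5: window 'ac' -> no
  Pos 6: window 'cd' -> no
  Pos 7: window 'dd' -> MATCH
  Pos 8: window 'db' -> MATCH
  Pos 9: window 'bc' -> no
  Pos 10: window 'cd' -> no
  Pos 11: window 'dd' -> MATCH
  Pos 12: window 'dd' -> MATCH
  Pos 13: window 'da' -> MATCH
  Pos 14: window 'a' -> no
Total matches: 5

5


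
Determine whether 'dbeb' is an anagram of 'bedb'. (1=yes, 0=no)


Sort characters of 'dbeb': 'bbde'
Sort characters of 'bedb': 'bbde'
Sorted forms match -> they ARE anagrams
Result: 1

1


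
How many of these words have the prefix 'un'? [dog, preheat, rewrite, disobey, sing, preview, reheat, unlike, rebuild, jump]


Checking each word for prefix 'un':
  'dog' -> no (count: 0)
  'preheat' -> no (count: 0)
  'rewrite' -> no (count: 0)
  'disobey' -> no (count: 0)
  'sing' -> no (count: 0)
  'preview' -> no (count: 0)
  'reheat' -> no (count: 0)
  'unlike' -> YES, starts with 'un' (count: 1)
  'rebuild' -> no (count: 1)
  'jump' -> no (count: 1)
Total with prefix 'un': 1

1


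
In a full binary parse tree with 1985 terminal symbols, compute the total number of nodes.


Leaf nodes (terminals): 1985
Internal nodes = n - 1 = 1985 - 1 = 1984
Total = leaves + internal = 1985 + 1984 = 3969

3969


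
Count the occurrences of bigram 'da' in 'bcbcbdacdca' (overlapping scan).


Scanning 'bcbcbdacdca' for bigram 'da':
  Position 0: 'bc' -> no
  Position 1: 'cb' -> no
  Position 2: 'bc' -> no
  Position 3: 'cb' -> no
  Position 4: 'bd' -> no
  Position 5: 'da' -> MATCH
  Position 6: 'ac' -> no
  Position 7: 'cd' -> no
  Position 8: 'dc' -> no
  Position 9: 'ca' -> no
Total matches: 1

1


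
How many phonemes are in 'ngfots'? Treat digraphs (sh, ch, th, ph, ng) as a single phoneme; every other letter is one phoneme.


Parsing 'ngfots' greedily, digraphs first:
  'ng' -> digraph (1 consonant phoneme) (phonemes so far: 1)
  'f' -> consonant phoneme (phonemes so far: 2)
  'o' -> vowel phoneme (phonemes so far: 3)
  't' -> consonant phoneme (phonemes so far: 4)
  's' -> consonant phoneme (phonemes so far: 5)
Total phonemes: 5

5


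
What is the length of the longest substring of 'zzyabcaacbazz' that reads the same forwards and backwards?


Scanning 'zzyabcaacbazz' for palindromic substrings.
Substring at positions 3-10: 'abcaacba'.
Check: reverse('abcaacba') = 'abcaacba' -> palindrome confirmed.
Neighbouring characters ('y' / 'z') break symmetry, so it cannot extend further.
No longer palindromic substring exists; longest length = 8

8


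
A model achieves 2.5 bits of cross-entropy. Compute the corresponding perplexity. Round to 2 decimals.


Perplexity formula: PP = 2^H
H = 2.5
PP = 2^2.5
Decompose: 2^2.5 = 2^2 * 2^0.5 = 2^2 * sqrt(2)
2^2 = 4, sqrt(2) ~ 1.4142136
PP ~ 4 * 1.4142136 = 5.6568544
Rounded to 2 decimals: 5.66

5.66


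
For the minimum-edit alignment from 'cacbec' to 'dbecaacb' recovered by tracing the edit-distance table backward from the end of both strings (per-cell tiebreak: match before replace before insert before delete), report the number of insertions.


Edit distance = 6. Backtracking from cell (6, 8) with preference match > replace > insert > delete,
then listing the resulting alignment 'cacbec' -> 'dbecaacb' left to right:
  Step 1: insert 'd' [insertion #1]
  Step 2: replace c->b
  Step 3: replace a->e
  Step 4: keep 'c'
  Step 5: replace b->a
  Step 6: replace e->a
  Step 7: keep 'c'
  Step 8: insert 'b' [insertion #2]
Total insertions: 2

2


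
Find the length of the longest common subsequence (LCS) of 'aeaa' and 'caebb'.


DP table for LCS of 'aeaa' and 'caebb':
       c  a  e  b  b
    0  0  0  0  0  0
  a 0  0  1  1  1  1
  e 0  0  1  2  2  2
  a 0  0  1  2  2  2
  a 0  0  1  2  2  2
LCS: 'ae'
LCS length = 2

2


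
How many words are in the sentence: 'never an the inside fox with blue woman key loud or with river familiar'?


Counting words by splitting on spaces:
  Word 1: 'never'
  Word 2: 'an'
  Word 3: 'the'
  Word 4: 'inside'
  Word 5: 'fox'
  Word 6: 'with'
  Word 7: 'blue'
  Word 8: 'woman'
  Word 9: 'key'
  Word 10: 'loud'
  Word 11: 'or'
  Word 12: 'with'
  Word 13: 'river'
  Word 14: 'familiar'
Total words: 14

14


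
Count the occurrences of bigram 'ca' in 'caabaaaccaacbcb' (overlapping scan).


Scanning 'caabaaaccaacbcb' for bigram 'ca':
  Position 0: 'ca' -> MATCH
  Position 1: 'aa' -> no
  Position 2: 'ab' -> no
  Position 3: 'ba' -> no
  Position 4: 'aa' -> no
  Position 5: 'aa' -> no
  Position 6: 'ac' -> no
  Position 7: 'cc' -> no
  Position 8: 'ca' -> MATCH
  Position 9: 'aa' -> no
  Position 10: 'ac' -> no
  Position 11: 'cb' -> no
  Position 12: 'bc' -> no
  Position 13: 'cb' -> no
Total matches: 2

2


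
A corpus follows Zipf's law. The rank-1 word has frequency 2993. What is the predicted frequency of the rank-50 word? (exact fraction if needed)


Zipf's law: freq(rank) = f1 / rank
f1 = 2993, rank = 50
freq = 2993 / 50
GCD(2993, 50) = 1
Simplified: 2993/50

2993/50


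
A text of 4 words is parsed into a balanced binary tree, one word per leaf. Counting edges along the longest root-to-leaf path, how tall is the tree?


In a balanced binary tree with n leaves the deepest leaf is ceil(log2(n)) edges below the root.
log2(4) = 2.0000
ceil(2.0000) = 2
height (edges) = 2

2


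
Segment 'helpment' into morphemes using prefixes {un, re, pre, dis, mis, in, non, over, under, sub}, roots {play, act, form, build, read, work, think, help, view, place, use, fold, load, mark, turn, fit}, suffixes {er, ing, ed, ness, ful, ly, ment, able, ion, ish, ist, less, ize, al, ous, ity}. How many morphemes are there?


Segmenting 'helpment' against the inventory:
  'help' -> root (morpheme 1)
  'ment' -> suffix (morpheme 2)
Total morphemes: 2

2


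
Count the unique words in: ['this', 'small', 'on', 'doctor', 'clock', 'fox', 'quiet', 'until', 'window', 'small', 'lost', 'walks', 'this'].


Listing all tokens and tracking unique types:
  Token 1: 'this' -> NEW (unique so far: 1)
  Token 2: 'small' -> NEW (unique so far: 2)
  Token 3: 'on' -> NEW (unique so far: 3)
  Token 4: 'doctor' -> NEW (unique so far: 4)
  Token 5: 'clock' -> NEW (unique so far: 5)
  Token 6: 'fox' -> NEW (unique so far: 6)
  Token 7: 'quiet' -> NEW (unique so far: 7)
  Token 8: 'until' -> NEW (unique so far: 8)
  Token 9: 'window' -> NEW (unique so far: 9)
  Token 10: 'small' -> duplicate (unique so far: 9)
  Token 11: 'lost' -> NEW (unique so far: 10)
  Token 12: 'walks' -> NEW (unique so far: 11)
  Token 13: 'this' -> duplicate (unique so far: 11)
Unique types: ('clock', 'doctor', 'fox', 'lost', 'on', 'quiet', 'small', 'this', 'until', 'walks', 'window')
Vocabulary size: 11

11


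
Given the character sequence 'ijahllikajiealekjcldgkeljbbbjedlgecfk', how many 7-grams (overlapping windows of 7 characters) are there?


String 'ijahllikajiealekjcldgkeljbbbjedlgecfk' has length L = 37.
Number of overlapping n-grams = L - n + 1
Substituting: 37 - 7 + 1 = 31

31


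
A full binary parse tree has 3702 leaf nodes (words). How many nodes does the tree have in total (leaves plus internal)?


Leaf nodes (terminals): 3702
Internal nodes = n - 1 = 3702 - 1 = 3701
Total = leaves + internal = 3702 + 3701 = 7403

7403


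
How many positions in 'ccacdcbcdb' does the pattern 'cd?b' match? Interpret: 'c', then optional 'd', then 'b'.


Pattern: cd?b means 'c', then optional 'd', then 'b'.
Scanning 'ccacdcbcdb' position-by-position:
  Pos 0: window 'cca' -> no
  Pos 1: window 'cac' -> no
  Pos 2: window 'acd' -> no
  Pos 3: window 'cdc' -> no
  Pos 4: window 'dcb' -> no
  Pos 5: window 'cbc' -> MATCH
  Pos 6: window 'bcd' -> no
  Pos 7: window 'cdb' -> MATCH
  Pos 8: window 'db' -> no
  Pos 9: window 'b' -> no
Total matches: 2

2


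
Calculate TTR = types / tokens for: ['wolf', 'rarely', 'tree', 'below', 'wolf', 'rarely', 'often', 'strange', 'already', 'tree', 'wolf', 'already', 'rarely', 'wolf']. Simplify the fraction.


Tokens: 14
Unique types: ('already', 'below', 'often', 'rarely', 'strange', 'tree', 'wolf') = 7
TTR = 7/14
Simplify: divide both by 7 -> 1/2
TTR = 1/2

1/2


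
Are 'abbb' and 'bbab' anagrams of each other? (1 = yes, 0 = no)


Sort characters of 'abbb': 'abbb'
Sort characters of 'bbab': 'abbb'
Sorted forms match -> they ARE anagrams
Result: 1

1


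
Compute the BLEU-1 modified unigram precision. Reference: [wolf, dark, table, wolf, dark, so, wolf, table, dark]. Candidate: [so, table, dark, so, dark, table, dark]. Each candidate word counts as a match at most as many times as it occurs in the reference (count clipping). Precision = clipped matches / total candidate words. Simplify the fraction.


Reference word counts: {'dark': 3, 'so': 1, 'table': 2, 'wolf': 3}
Checking each candidate word (with clipping):
  'so' -> in reference (ref count 1, used 1/1) -> match (matches: 1)
  'table' -> in reference (ref count 2, used 1/2) -> match (matches: 2)
  'dark' -> in reference (ref count 3, used 1/3) -> match (matches: 3)
  'so' -> ref count 1 already used up (1/1) -> clipped, no match (matches: 3)
  'dark' -> in reference (ref count 3, used 2/3) -> match (matches: 4)
  'table' -> in reference (ref count 2, used 2/2) -> match (matches: 5)
  'dark' -> in reference (ref count 3, used 3/3) -> match (matches: 6)
Clipped matches: 6, Candidate length: 7
Precision = 6/7

6/7


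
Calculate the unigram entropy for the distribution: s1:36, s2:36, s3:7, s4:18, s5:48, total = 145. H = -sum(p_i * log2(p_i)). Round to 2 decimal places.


Computing entropy H = -sum(p_i * log2(p_i)):
  s1: p = 36/145 = 0.2483, -p*log2(p) = 0.4990
  s2: p = 36/145 = 0.2483, -p*log2(p) = 0.4990
  s3: p = 7/145 = 0.0483, -p*log2(p) = 0.2111
  s4: p = 18/145 = 0.1241, -p*log2(p) = 0.3737
  s5: p = 48/145 = 0.3310, -p*log2(p) = 0.5280
H = sum of terms = 2.1108
Rounded to 2 decimals: 2.11

2.11


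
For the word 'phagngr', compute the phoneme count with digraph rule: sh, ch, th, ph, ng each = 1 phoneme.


Parsing 'phagngr' greedily, digraphs first:
  'ph' -> digraph (1 consonant phoneme) (phonemes so far: 1)
  'a' -> vowel phoneme (phonemes so far: 2)
  'g' -> consonant phoneme (phonemes so far: 3)
  'ng' -> digraph (1 consonant phoneme) (phonemes so far: 4)
  'r' -> consonant phoneme (phonemes so far: 5)
Total phonemes: 5

5


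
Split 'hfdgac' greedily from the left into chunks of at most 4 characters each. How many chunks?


'hfdgac' has 6 characters.
Chunking with max size 4:
  Chunk 1: 'hfdg' (positions 0-3)
  Chunk 2: 'ac' (positions 4-5)
Total chunks: ceil(6 / 4) = 2

2


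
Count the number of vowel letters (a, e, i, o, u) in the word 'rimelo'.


Scanning each character of 'rimelo':
  Position 1: 'r' -> consonant (running count: 0)
  Position 2: 'i' -> vowel (running count: 1)
  Position 3: 'm' -> consonant (running count: 1)
  Position 4: 'e' -> vowel (running count: 2)
  Position 5: 'l' -> consonant (running count: 2)
  Position 6: 'o' -> vowel (running count: 3)
Total vowels: 3

3


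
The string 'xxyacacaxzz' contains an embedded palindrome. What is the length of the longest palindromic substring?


Scanning 'xxyacacaxzz' for palindromic substrings.
Substring at positions 3-7: 'acaca'.
Check: reverse('acaca') = 'acaca' -> palindrome confirmed.
Neighbouring characters ('y' / 'x') break symmetry, so it cannot extend further.
No longer palindromic substring exists; longest length = 5

5


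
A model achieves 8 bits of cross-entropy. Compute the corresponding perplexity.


Perplexity formula: PP = 2^H
H = 8
PP = 2^8
Steps: 2^1 = 2, 2^2 = 4, 2^3 = 8, 2^4 = 16, 2^5 = 32, 2^6 = 64, 2^7 = 128, 2^8 = 256
PP = 256

256


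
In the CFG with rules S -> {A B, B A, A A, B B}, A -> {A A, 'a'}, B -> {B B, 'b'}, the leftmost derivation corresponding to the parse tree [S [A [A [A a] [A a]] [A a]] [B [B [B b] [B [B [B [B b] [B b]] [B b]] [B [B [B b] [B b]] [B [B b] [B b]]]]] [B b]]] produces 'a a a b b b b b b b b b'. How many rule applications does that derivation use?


Every bracketed nonterminal node [X ...] in the tree is produced by exactly one rule application.
Reading the tree off as a leftmost derivation:
  Step 1: S  =>  A B   (applied S -> A B)
  Step 2: A B  =>  A A B   (applied A -> A A)
  Step 3: A A B  =>  A A A B   (applied A -> A A)
  Step 4: A A A B  =>  a A A B   (applied A -> a)
  Step 5: a A A B  =>  a a A B   (applied A -> a)
  Step 6: a a A B  =>  a a a B   (applied A -> a)
  Step 7: a a a B  =>  a a a B B   (applied B -> B B)
  Step 8: a a a B B  =>  a a a B B B   (applied B -> B B)
  Step 9: a a a B B B  =>  a a a b B B   (applied B -> b)
  Step 10: a a a b B B  =>  a a a b B B B   (applied B -> B B)
  Step 11: a a a b B B B  =>  a a a b B B B B   (applied B -> B B)
  Step 12: a a a b B B B B  =>  a a a b B B B B B   (applied B -> B B)
  Step 13: a a a b B B B B B  =>  a a a b b B B B B   (applied B -> b)
  Step 14: a a a b b B B B B  =>  a a a b b b B B B   (applied B -> b)
  Step 15: a a a b b b B B B  =>  a a a b b b b B B   (applied B -> b)
  Step 16: a a a b b b b B B  =>  a a a b b b b B B B   (applied B -> B B)
  Step 17: a a a b b b b B B B  =>  a a a b b b b B B B B   (applied B -> B B)
  Step 18: a a a b b b b B B B B  =>  a a a b b b b b B B B   (applied B -> b)
  Step 19: a a a b b b b b B B B  =>  a a a b b b b b b B B   (applied B -> b)
  Step 20: a a a b b b b b b B B  =>  a a a b b b b b b B B B   (applied B -> B B)
  Step 21: a a a b b b b b b B B B  =>  a a a b b b b b b b B B   (applied B -> b)
  Step 22: a a a b b b b b b b B B  =>  a a a b b b b b b b b B   (applied B -> b)
  Step 23: a a a b b b b b b b b B  =>  a a a b b b b b b b b b   (applied B -> b)
Final yield: a a a b b b b b b b b b
Total rewrite steps: 23

23


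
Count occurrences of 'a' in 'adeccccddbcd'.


Scanning 'adeccccddbcd' for 'a':
  Position 0: 'a' -> MATCH (count: 1)
Total occurrences of 'a': 1

1


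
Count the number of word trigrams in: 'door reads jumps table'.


Word trigrams from [4] words:
  Trigram 1: (door reads jumps)
  Trigram 2: (reads jumps table)
Total word trigrams: 4 - 2 = 2

2


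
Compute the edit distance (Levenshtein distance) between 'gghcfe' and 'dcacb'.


Building DP table for s1='gghcfe' (len 6) and s2='dcacb' (len 5):
       d  c  a  c  b
    0  1  2  3  4  5
  g 1  1  2  3  4  5
  g 2  2  2  3  4  5
  h 3  3  3  3  4  5
  c 4  4  3  4  3  4
  f 5  5  4  4  4  4
  e 6  6  5  5  5  5
Edit distance = dp[6][5] = 5

5


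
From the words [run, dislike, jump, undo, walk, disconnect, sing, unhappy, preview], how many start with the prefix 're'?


Checking each word for prefix 're':
  'run' -> no (count: 0)
  'dislike' -> no (count: 0)
  'jump' -> no (count: 0)
  'undo' -> no (count: 0)
  'walk' -> no (count: 0)
  'disconnect' -> no (count: 0)
  'sing' -> no (count: 0)
  'unhappy' -> no (count: 0)
  'preview' -> no (count: 0)
Total with prefix 're': 0

0


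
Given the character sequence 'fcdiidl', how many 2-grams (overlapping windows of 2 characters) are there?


String 'fcdiidl' has length L = 7.
Number of overlapping n-grams = L - n + 1
Substituting: 7 - 2 + 1 = 6

6


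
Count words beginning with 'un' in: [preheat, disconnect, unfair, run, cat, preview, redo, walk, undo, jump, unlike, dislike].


Checking each word for prefix 'un':
  'preheat' -> no (count: 0)
  'disconnect' -> no (count: 0)
  'unfair' -> YES, starts with 'un' (count: 1)
  'run' -> no (count: 1)
  'cat' -> no (count: 1)
  'preview' -> no (count: 1)
  'redo' -> no (count: 1)
  'walk' -> no (count: 1)
  'undo' -> YES, starts with 'un' (count: 2)
  'jump' -> no (count: 2)
  'unlike' -> YES, starts with 'un' (count: 3)
  'dislike' -> no (count: 3)
Total with prefix 'un': 3

3


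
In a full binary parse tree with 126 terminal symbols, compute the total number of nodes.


Leaf nodes (terminals): 126
Internal nodes = n - 1 = 126 - 1 = 125
Total = leaves + internal = 126 + 125 = 251

251


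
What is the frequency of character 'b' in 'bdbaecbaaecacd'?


Scanning 'bdbaecbaaecacd' for 'b':
  Position 0: 'b' -> MATCH (count: 1)
  Position 2: 'b' -> MATCH (count: 2)
  Position 6: 'b' -> MATCH (count: 3)
Total occurrences of 'b': 3

3


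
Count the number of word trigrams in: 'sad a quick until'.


Word trigrams from [4] words:
  Trigram 1: (sad a quick)
  Trigram 2: (a quick until)
Total word trigrams: 4 - 2 = 2

2


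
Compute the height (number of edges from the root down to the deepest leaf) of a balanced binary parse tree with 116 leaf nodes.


In a balanced binary tree with n leaves the deepest leaf is ceil(log2(n)) edges below the root.
log2(116) = 6.8580
ceil(6.8580) = 7
height (edges) = 7

7


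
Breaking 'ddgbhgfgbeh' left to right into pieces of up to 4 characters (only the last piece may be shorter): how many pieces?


'ddgbhgfgbeh' has 11 characters.
Chunking with max size 4:
  Chunk 1: 'ddgb' (positions 0-3)
  Chunk 2: 'hgfg' (positions 4-7)
  Chunk 3: 'beh' (positions 8-10)
Total chunks: ceil(11 / 4) = 3

3


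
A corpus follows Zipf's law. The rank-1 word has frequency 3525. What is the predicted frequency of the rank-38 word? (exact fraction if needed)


Zipf's law: freq(rank) = f1 / rank
f1 = 3525, rank = 38
freq = 3525 / 38
GCD(3525, 38) = 1
Simplified: 3525/38

3525/38


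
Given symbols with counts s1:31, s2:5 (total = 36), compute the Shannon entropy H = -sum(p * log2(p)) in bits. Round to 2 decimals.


Computing entropy H = -sum(p_i * log2(p_i)):
  s1: p = 31/36 = 0.8611, -p*log2(p) = 0.1858
  s2: p = 5/36 = 0.1389, -p*log2(p) = 0.3956
H = sum of terms = 0.5814
Rounded to 2 decimals: 0.58

0.58


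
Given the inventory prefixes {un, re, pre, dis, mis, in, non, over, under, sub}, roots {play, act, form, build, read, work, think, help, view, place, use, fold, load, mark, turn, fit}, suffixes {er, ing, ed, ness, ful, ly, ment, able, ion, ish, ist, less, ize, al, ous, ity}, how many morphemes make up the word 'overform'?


Segmenting 'overform' against the inventory:
  'over' -> prefix (morpheme 1)
  'form' -> root (morpheme 2)
Total morphemes: 2

2


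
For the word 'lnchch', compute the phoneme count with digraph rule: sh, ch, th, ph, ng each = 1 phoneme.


Parsing 'lnchch' greedily, digraphs first:
  'l' -> consonant phoneme (phonemes so far: 1)
  'n' -> consonant phoneme (phonemes so far: 2)
  'ch' -> digraph (1 consonant phoneme) (phonemes so far: 3)
  'ch' -> digraph (1 consonant phoneme) (phonemes so far: 4)
Total phonemes: 4

4


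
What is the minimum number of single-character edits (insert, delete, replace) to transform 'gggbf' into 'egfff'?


Building DP table for s1='gggbf' (len 5) and s2='egfff' (len 5):
       e  g  f  f  f
    0  1  2  3  4  5
  g 1  1  1  2  3  4
  g 2  2  1  2  3  4
  g 3  3  2  2  3  4
  b 4  4  3  3  3  4
  f 5  5  4  3  3  3
Edit distance = dp[5][5] = 3

3


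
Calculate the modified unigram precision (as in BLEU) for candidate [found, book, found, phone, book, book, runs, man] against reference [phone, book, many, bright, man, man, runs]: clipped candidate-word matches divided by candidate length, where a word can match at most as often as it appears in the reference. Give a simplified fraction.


Reference word counts: {'book': 1, 'bright': 1, 'man': 2, 'many': 1, 'phone': 1, 'runs': 1}
Checking each candidate word (with clipping):
  'found' -> not in reference -> no match (matches: 0)
  'book' -> in reference (ref count 1, used 1/1) -> match (matches: 1)
  'found' -> not in reference -> no match (matches: 1)
  'phone' -> in reference (ref count 1, used 1/1) -> match (matches: 2)
  'book' -> ref count 1 already used up (1/1) -> clipped, no match (matches: 2)
  'book' -> ref count 1 already used up (1/1) -> clipped, no match (matches: 2)
  'runs' -> in reference (ref count 1, used 1/1) -> match (matches: 3)
  'man' -> in reference (ref count 2, used 1/2) -> match (matches: 4)
Clipped matches: 4, Candidate length: 8
Precision = 4/8 = 1/2

1/2


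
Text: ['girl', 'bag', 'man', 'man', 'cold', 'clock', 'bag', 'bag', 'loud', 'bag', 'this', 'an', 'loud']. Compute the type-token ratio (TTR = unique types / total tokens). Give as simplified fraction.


Tokens: 13
Unique types: ('an', 'bag', 'clock', 'cold', 'girl', 'loud', 'man', 'this') = 8
TTR = 8/13
Already in lowest terms.

8/13


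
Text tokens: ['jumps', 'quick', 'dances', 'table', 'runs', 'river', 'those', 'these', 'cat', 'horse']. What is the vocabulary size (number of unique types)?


Listing all tokens and tracking unique types:
  Token 1: 'jumps' -> NEW (unique so far: 1)
  Token 2: 'quick' -> NEW (unique so far: 2)
  Token 3: 'dances' -> NEW (unique so far: 3)
  Token 4: 'table' -> NEW (unique so far: 4)
  Token 5: 'runs' -> NEW (unique so far: 5)
  Token 6: 'river' -> NEW (unique so far: 6)
  Token 7: 'those' -> NEW (unique so far: 7)
  Token 8: 'these' -> NEW (unique so far: 8)
  Token 9: 'cat' -> NEW (unique so far: 9)
  Token 10: 'horse' -> NEW (unique so far: 10)
Unique types: ('cat', 'dances', 'horse', 'jumps', 'quick', 'river', 'runs', 'table', 'these', 'those')
Vocabulary size: 10

10


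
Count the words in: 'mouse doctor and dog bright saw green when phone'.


Counting words by splitting on spaces:
  Word 1: 'mouse'
  Word 2: 'doctor'
  Word 3: 'and'
  Word 4: 'dog'
  Word 5: 'bright'
  Word 6: 'saw'
  Word 7: 'green'
  Word 8: 'when'
  Word 9: 'phone'
Total words: 9

9


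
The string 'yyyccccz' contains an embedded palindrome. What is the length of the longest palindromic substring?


Scanning 'yyyccccz' for palindromic substrings.
Substring at positions 3-6: 'cccc'.
Check: reverse('cccc') = 'cccc' -> palindrome confirmed.
Neighbouring characters ('y' / 'z') break symmetry, so it cannot extend further.
No longer palindromic substring exists; longest length = 4

4


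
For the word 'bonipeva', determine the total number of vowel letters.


Scanning each character of 'bonipeva':
  Position 1: 'b' -> consonant (running count: 0)
  Position 2: 'o' -> vowel (running count: 1)
  Position 3: 'n' -> consonant (running count: 1)
  Position 4: 'i' -> vowel (running count: 2)
  Position 5: 'p' -> consonant (running count: 2)
  Position 6: 'e' -> vowel (running count: 3)
  Position 7: 'v' -> consonant (running count: 3)
  Position 8: 'a' -> vowel (running count: 4)
Total vowels: 4

4


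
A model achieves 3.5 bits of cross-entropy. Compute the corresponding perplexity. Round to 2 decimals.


Perplexity formula: PP = 2^H
H = 3.5
PP = 2^3.5
Decompose: 2^3.5 = 2^3 * 2^0.5 = 2^3 * sqrt(2)
2^3 = 8, sqrt(2) ~ 1.4142136
PP ~ 8 * 1.4142136 = 11.3137088
Rounded to 2 decimals: 11.31

11.31


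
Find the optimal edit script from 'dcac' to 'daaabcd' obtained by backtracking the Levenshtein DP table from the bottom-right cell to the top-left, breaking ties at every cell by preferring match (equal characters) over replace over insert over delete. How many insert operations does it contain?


Edit distance = 4. Backtracking from cell (4, 7) with preference match > replace > insert > delete,
then listing the resulting alignment 'dcac' -> 'daaabcd' left to right:
  Step 1: keep 'd'
  Step 2: insert 'a' [insertion #1]
  Step 3: replace c->a
  Step 4: keep 'a'
  Step 5: insert 'b' [insertion #2]
  Step 6: keep 'c'
  Step 7: insert 'd' [insertion #3]
Total insertions: 3

3


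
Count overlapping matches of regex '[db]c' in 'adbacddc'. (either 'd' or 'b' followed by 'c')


Pattern: [db]c means either 'd' or 'b' followed by 'c'.
Scanning 'adbacddc' position-by-position:
  Pos 0: window 'ad' -> no
  Pos 1: window 'db' -> no
  Pos 2: window 'ba' -> no
  Pos 3: window 'ac' -> no
  Pos 4: window 'cd' -> no
  Pos 5: window 'dd' -> no
  Pos 6: window 'dc' -> MATCH
  Pos 7: window 'c' -> no
Total matches: 1

1


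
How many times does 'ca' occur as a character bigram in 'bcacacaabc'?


Scanning 'bcacacaabc' for bigram 'ca':
  Position 0: 'bc' -> no
  Position 1: 'ca' -> MATCH
  Position 2: 'ac' -> no
  Position 3: 'ca' -> MATCH
  Position 4: 'ac' -> no
  Position 5: 'ca' -> MATCH
  Position 6: 'aa' -> no
  Position 7: 'ab' -> no
  Position 8: 'bc' -> no
Total matches: 3

3


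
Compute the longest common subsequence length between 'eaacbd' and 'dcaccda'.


DP table for LCS of 'eaacbd' and 'dcaccda':
       d  c  a  c  c  d  a
    0  0  0  0  0  0  0  0
  e 0  0  0  0  0  0  0  0
  a 0  0  0  1  1  1  1  1
  a 0  0  0  1  1  1  1  2
  c 0  0  1  1  2  2  2  2
  b 0  0  1  1  2  2  2  2
  d 0  1  1  1  2  2  3  3
LCS: 'acd'
LCS length = 3

3


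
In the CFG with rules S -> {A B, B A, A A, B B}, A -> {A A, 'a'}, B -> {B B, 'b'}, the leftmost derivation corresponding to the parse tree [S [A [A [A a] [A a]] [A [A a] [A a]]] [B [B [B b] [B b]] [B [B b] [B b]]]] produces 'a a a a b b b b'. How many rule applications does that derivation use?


Every bracketed nonterminal node [X ...] in the tree is produced by exactly one rule application.
Reading the tree off as a leftmost derivation:
  Step 1: S  =>  A B   (applied S -> A B)
  Step 2: A B  =>  A A B   (applied A -> A A)
  Step 3: A A B  =>  A A A B   (applied A -> A A)
  Step 4: A A A B  =>  a A A B   (applied A -> a)
  Step 5: a A A B  =>  a a A B   (applied A -> a)
  Step 6: a a A B  =>  a a A A B   (applied A -> A A)
  Step 7: a a A A B  =>  a a a A B   (applied A -> a)
  Step 8: a a a A B  =>  a a a a B   (applied A -> a)
  Step 9: a a a a B  =>  a a a a B B   (applied B -> B B)
  Step 10: a a a a B B  =>  a a a a B B B   (applied B -> B B)
  Step 11: a a a a B B B  =>  a a a a b B B   (applied B -> b)
  Step 12: a a a a b B B  =>  a a a a b b B   (applied B -> b)
  Step 13: a a a a b b B  =>  a a a a b b B B   (applied B -> B B)
  Step 14: a a a a b b B B  =>  a a a a b b b B   (applied B -> b)
  Step 15: a a a a b b b B  =>  a a a a b b b b   (applied B -> b)
Final yield: a a a a b b b b
Total rewrite steps: 15

15


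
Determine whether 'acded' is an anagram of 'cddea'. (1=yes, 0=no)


Sort characters of 'acded': 'acdde'
Sort characters of 'cddea': 'acdde'
Sorted forms match -> they ARE anagrams
Result: 1

1


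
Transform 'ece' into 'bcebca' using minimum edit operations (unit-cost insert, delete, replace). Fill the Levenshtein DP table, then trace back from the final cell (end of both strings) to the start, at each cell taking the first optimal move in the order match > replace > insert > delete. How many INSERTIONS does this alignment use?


Edit distance = 4. Backtracking from cell (3, 6) with preference match > replace > insert > delete,
then listing the resulting alignment 'ece' -> 'bcebca' left to right:
  Step 1: insert 'b' [insertion #1]
  Step 2: insert 'c' [insertion #2]
  Step 3: keep 'e'
  Step 4: insert 'b' [insertion #3]
  Step 5: keep 'c'
  Step 6: replace e->a
Total insertions: 3

3


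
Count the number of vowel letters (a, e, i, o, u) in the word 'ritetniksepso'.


Scanning each character of 'ritetniksepso':
  Position 1: 'r' -> consonant (running count: 0)
  Position 2: 'i' -> vowel (running count: 1)
  Position 3: 't' -> consonant (running count: 1)
  Position 4: 'e' -> vowel (running count: 2)
  Position 5: 't' -> consonant (running count: 2)
  Position 6: 'n' -> consonant (running count: 2)
  Position 7: 'i' -> vowel (running count: 3)
  Position 8: 'k' -> consonant (running count: 3)
  Position 9: 's' -> consonant (running count: 3)
  Position 10: 'e' -> vowel (running count: 4)
  Position 11: 'p' -> consonant (running count: 4)
  Position 12: 's' -> consonant (running count: 4)
  Position 13: 'o' -> vowel (running count: 5)
Total vowels: 5

5


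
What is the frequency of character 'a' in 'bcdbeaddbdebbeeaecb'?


Scanning 'bcdbeaddbdebbeeaecb' for 'a':
  Position 5: 'a' -> MATCH (count: 1)
  Position 15: 'a' -> MATCH (count: 2)
Total occurrences of 'a': 2

2


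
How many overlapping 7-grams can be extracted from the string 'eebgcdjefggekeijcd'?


String 'eebgcdjefggekeijcd' has length L = 18.
Number of overlapping n-grams = L - n + 1
Substituting: 18 - 7 + 1 = 12

12


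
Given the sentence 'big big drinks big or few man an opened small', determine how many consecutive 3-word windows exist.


Word trigrams from [10] words:
  Trigram 1: (big big drinks)
  Trigram 2: (big drinks big)
  Trigram 3: (drinks big or)
  Trigram 4: (big or few)
  Trigram 5: (or few man)
  Trigram 6: (few man an)
  Trigram 7: (man an opened)
  Trigram 8: (an opened small)
Total word trigrams: 10 - 2 = 8

8


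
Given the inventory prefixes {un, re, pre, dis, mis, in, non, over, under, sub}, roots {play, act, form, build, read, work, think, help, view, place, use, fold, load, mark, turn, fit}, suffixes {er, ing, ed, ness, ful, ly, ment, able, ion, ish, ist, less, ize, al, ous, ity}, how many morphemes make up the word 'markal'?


Segmenting 'markal' against the inventory:
  'mark' -> root (morpheme 1)
  'al' -> suffix (morpheme 2)
Total morphemes: 2

2


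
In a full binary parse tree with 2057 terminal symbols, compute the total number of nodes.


Leaf nodes (terminals): 2057
Internal nodes = n - 1 = 2057 - 1 = 2056
Total = leaves + internal = 2057 + 2056 = 4113

4113


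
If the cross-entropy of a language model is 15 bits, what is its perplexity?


Perplexity formula: PP = 2^H
H = 15
PP = 2^15
PP = 2^15 = 32768

32768


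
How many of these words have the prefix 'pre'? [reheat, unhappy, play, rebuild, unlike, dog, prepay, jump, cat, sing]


Checking each word for prefix 'pre':
  'reheat' -> no (count: 0)
  'unhappy' -> no (count: 0)
  'play' -> no (count: 0)
  'rebuild' -> no (count: 0)
  'unlike' -> no (count: 0)
  'dog' -> no (count: 0)
  'prepay' -> YES, starts with 'pre' (count: 1)
  'jump' -> no (count: 1)
  'cat' -> no (count: 1)
  'sing' -> no (count: 1)
Total with prefix 'pre': 1

1


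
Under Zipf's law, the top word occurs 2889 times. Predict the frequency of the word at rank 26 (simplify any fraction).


Zipf's law: freq(rank) = f1 / rank
f1 = 2889, rank = 26
freq = 2889 / 26
GCD(2889, 26) = 1
Simplified: 2889/26

2889/26


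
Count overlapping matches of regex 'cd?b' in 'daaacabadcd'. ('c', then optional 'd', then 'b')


Pattern: cd?b means 'c', then optional 'd', then 'b'.
Scanning 'daaacabadcd' position-by-position:
  Pos 0: window 'daa' -> no
  Pos 1: window 'aaa' -> no
  Pos 2: window 'aac' -> no
  Pos 3: window 'aca' -> no
  Pos 4: window 'cab' -> no
  Pos 5: window 'aba' -> no
  Pos 6: window 'bad' -> no
  Pos 7: window 'adc' -> no
  Pos 8: window 'dcd' -> no
  Pos 9: window 'cd' -> no
  Pos 10: window 'd' -> no
Total matches: 0

0


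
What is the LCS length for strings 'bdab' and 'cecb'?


DP table for LCS of 'bdab' and 'cecb':
       c  e  c  b
    0  0  0  0  0
  b 0  0  0  0  1
  d 0  0  0  0  1
  a 0  0  0  0  1
  b 0  0  0  0  1
LCS: 'b'
LCS length = 1

1
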